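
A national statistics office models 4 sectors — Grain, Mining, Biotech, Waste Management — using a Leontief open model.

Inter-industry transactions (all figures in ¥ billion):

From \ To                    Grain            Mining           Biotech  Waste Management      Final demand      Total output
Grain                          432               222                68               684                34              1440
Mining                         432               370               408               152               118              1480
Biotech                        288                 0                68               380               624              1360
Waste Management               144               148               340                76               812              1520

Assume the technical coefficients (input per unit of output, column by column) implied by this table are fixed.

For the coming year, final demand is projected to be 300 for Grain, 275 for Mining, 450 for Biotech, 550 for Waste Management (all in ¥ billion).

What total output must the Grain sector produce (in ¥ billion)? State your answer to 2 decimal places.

x_G = 1653.19

Technical coefficients a_ij = z_ij / X_j:
  a_GG = 432/1440 = 0.30, a_MG = 432/1440 = 0.30, a_BG = 288/1440 = 0.20, a_WG = 144/1440 = 0.10
  a_GM = 222/1480 = 0.15, a_MM = 370/1480 = 0.25, a_BM = 0/1480 = 0.00, a_WM = 148/1480 = 0.10
  a_GB = 68/1360 = 0.05, a_MB = 408/1360 = 0.30, a_BB = 68/1360 = 0.05, a_WB = 340/1360 = 0.25
  a_GW = 684/1520 = 0.45, a_MW = 152/1520 = 0.10, a_BW = 380/1520 = 0.25, a_WW = 76/1520 = 0.05
I − A =
  [   0.70    -0.15    -0.05    -0.45]
  [  -0.30     0.75    -0.30    -0.10]
  [  -0.20     0.00     0.95    -0.25]
  [  -0.10    -0.10    -0.25     0.95]
Compute the cofactors C_ij = (−1)^(i+j)·(3×3 minor ij) of I−A; the adjugate is their transpose:
adj(I−A) = Cᵀ =
  [ 0.61300   0.17000   0.17950   0.35550]
  [ 0.33100   0.51200   0.25200   0.27700]
  [ 0.16675   0.05875   0.40025   0.19050]
  [ 0.14325   0.08725   0.15075   0.43950]
det(I−A) = Σ_j (I−A)_1j·C_1j = (0.70)(0.61300) + (-0.15)(0.33100) + (-0.05)(0.16675) + (-0.45)(0.14325) = 0.30665
(I − A)⁻¹ = adj(I−A) / det(I−A) ≈
  [   1.9990     0.5544     0.5854     1.1593]
  [   1.0794     1.6697     0.8218     0.9033]
  [   0.5438     0.1916     1.3052     0.6212]
  [   0.4671     0.2845     0.4916     1.4332]
x = (I − A)⁻¹ d = adj(I−A)·d / det(I−A), with det(I−A) = 0.30665:
  x_G = (0.61300·300 + 0.17000·275 + 0.17950·450 + 0.35550·550) / 0.30665 = 506.95 / 0.30665 ≈ 1653.19
  x_M = (0.33100·300 + 0.51200·275 + 0.25200·450 + 0.27700·550) / 0.30665 = 505.85 / 0.30665 ≈ 1649.60
  x_B = (0.16675·300 + 0.05875·275 + 0.40025·450 + 0.19050·550) / 0.30665 = 351.06875 / 0.30665 ≈ 1144.85
  x_W = (0.14325·300 + 0.08725·275 + 0.15075·450 + 0.43950·550) / 0.30665 = 376.53125 / 0.30665 ≈ 1227.89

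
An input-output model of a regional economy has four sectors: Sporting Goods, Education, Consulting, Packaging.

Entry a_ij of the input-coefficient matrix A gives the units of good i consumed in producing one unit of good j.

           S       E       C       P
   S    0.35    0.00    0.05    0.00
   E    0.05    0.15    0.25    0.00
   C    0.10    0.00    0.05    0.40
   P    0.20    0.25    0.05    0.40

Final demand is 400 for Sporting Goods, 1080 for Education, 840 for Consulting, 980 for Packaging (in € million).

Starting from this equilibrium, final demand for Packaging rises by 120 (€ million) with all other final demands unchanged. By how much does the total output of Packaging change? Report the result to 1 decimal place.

I − A =
  [   0.65     0.00    -0.05     0.00]
  [  -0.05     0.85    -0.25     0.00]
  [  -0.10     0.00     0.95    -0.40]
  [  -0.20    -0.25    -0.05     0.60]
Compute the cofactors C_ij = (−1)^(i+j)·(3×3 minor ij) of I−A; the adjugate is their transpose:
adj(I−A) = Cᵀ =
  [ 0.442500   0.005000   0.025500   0.017000]
  [ 0.062500   0.350500   0.099000   0.066000]
  [ 0.124000   0.065000   0.331500   0.221000]
  [ 0.183875   0.153125   0.077375   0.520625]
det(I−A) = Σ_j (I−A)_1j·C_1j = (0.65)(0.442500) + (0.00)(0.062500) + (-0.05)(0.124000) + (0.00)(0.183875) = 0.281425
(I − A)⁻¹ = adj(I−A) / det(I−A) ≈
  [   1.5724     0.0178     0.0906     0.0604]
  [   0.2221     1.2454     0.3518     0.2345]
  [   0.4406     0.2310     1.1779     0.7853]
  [   0.6534     0.5441     0.2749     1.8500]
Δx = (I − A)⁻¹ Δd with Δd having +120 in the Packaging component and 0 elsewhere.
So Δx_P = L_PP · (+120), where L_PP = adj(I−A)_PP / det(I−A) = 0.520625 / 0.281425.
Δx_P = 0.520625 × (+120) / 0.281425 = 62.475 / 0.281425 ≈ 222.0.

Δx_P = 222.0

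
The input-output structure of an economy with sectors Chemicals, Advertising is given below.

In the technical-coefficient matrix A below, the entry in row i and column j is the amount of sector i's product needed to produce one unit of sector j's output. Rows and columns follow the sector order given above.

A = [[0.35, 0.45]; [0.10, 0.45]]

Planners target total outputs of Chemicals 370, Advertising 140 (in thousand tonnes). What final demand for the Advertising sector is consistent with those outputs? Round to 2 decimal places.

I − A =
  [   0.65    -0.45]
  [  -0.10     0.55]
d = (I − A) x:
  d_C = (+0.65)·370 + (-0.45)·140 = 177.50
  d_A = (-0.10)·370 + (+0.55)·140 = 40.00

d_A = 40.00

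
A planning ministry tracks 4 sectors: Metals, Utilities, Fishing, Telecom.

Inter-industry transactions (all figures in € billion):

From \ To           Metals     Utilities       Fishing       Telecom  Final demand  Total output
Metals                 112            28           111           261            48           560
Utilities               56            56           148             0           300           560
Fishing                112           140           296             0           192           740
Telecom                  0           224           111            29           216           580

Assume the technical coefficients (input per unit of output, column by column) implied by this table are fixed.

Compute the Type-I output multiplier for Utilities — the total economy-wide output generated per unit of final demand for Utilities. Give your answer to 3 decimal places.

Technical coefficients a_ij = z_ij / X_j:
  a_11 = 112/560 = 0.20, a_21 = 56/560 = 0.10, a_31 = 112/560 = 0.20, a_41 = 0/560 = 0.00
  a_12 = 28/560 = 0.05, a_22 = 56/560 = 0.10, a_32 = 140/560 = 0.25, a_42 = 224/560 = 0.40
  a_13 = 111/740 = 0.15, a_23 = 148/740 = 0.20, a_33 = 296/740 = 0.40, a_43 = 111/740 = 0.15
  a_14 = 261/580 = 0.45, a_24 = 0/580 = 0.00, a_34 = 0/580 = 0.00, a_44 = 29/580 = 0.05
I − A =
  [   0.80    -0.05    -0.15    -0.45]
  [  -0.10     0.90    -0.20     0.00]
  [  -0.20    -0.25     0.60     0.00]
  [   0.00    -0.40    -0.15     0.95]
Compute the cofactors C_ij = (−1)^(i+j)·(3×3 minor ij) of I−A; the adjugate is their transpose:
adj(I−A) = Cᵀ =
  [ 0.46550   0.18900   0.23450   0.22050]
  [ 0.09500   0.41400   0.17300   0.04500]
  [ 0.19475   0.23550   0.66125   0.09225]
  [ 0.07075   0.21150   0.17725   0.35625]
det(I−A) = Σ_j (I−A)_1j·C_1j = (0.80)(0.46550) + (-0.05)(0.09500) + (-0.15)(0.19475) + (-0.45)(0.07075) = 0.3066
(I − A)⁻¹ = adj(I−A) / det(I−A) ≈
  [   1.5183     0.6164     0.7648     0.7192]
  [   0.3098     1.3503     0.5643     0.1468]
  [   0.6352     0.7681     2.1567     0.3009]
  [   0.2308     0.6898     0.5781     1.1619]
The output multiplier for sector j is the column-j sum of the Leontief inverse (I − A)⁻¹ = adj(I−A) / det(I−A).
Column 2 of adj(I−A): (0.18900, 0.41400, 0.23550, 0.21150); det(I−A) = 0.3066.
m_2 = (0.18900 + 0.41400 + 0.23550 + 0.21150) / 0.3066 = 1.05 / 0.3066 ≈ 3.425.

m_2 = 3.425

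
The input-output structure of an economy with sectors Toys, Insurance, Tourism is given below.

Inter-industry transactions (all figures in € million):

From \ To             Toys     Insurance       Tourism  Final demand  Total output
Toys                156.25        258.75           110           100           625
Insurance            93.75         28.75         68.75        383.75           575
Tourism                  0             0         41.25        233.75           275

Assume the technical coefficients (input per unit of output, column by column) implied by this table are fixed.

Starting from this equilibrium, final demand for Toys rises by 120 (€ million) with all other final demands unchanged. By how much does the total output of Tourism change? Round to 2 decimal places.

Δx_3 = 0.00

Technical coefficients a_ij = z_ij / X_j:
  a_11 = 156.25/625 = 0.25, a_21 = 93.75/625 = 0.15, a_31 = 0/625 = 0.00
  a_12 = 258.75/575 = 0.45, a_22 = 28.75/575 = 0.05, a_32 = 0/575 = 0.00
  a_13 = 110/275 = 0.40, a_23 = 68.75/275 = 0.25, a_33 = 41.25/275 = 0.15
I − A =
  [   0.75    -0.45    -0.40]
  [  -0.15     0.95    -0.25]
  [   0.00     0.00     0.85]
Cofactors of I−A, C_ij = (−1)^(i+j)·(minor ij) (rows/columns in the sector order above):
  C_11 = (0.95)(0.85) − (-0.25)(0.00) = 0.8075
  C_12 = −[(-0.15)(0.85) − (-0.25)(0.00)] = 0.1275
  C_13 = (-0.15)(0.00) − (0.95)(0.00) = 0.0000
  C_21 = −[(-0.45)(0.85) − (-0.40)(0.00)] = 0.3825
  C_22 = (0.75)(0.85) − (-0.40)(0.00) = 0.6375
  C_23 = −[(0.75)(0.00) − (-0.45)(0.00)] = 0.0000
  C_31 = (-0.45)(-0.25) − (-0.40)(0.95) = 0.4925
  C_32 = −[(0.75)(-0.25) − (-0.40)(-0.15)] = 0.2475
  C_33 = (0.75)(0.95) − (-0.45)(-0.15) = 0.6450
det(I−A) = Σ_j (I−A)_1j·C_1j = (0.75)(0.8075) + (-0.45)(0.1275) + (-0.40)(0.0000) = 0.54825
adj(I−A) = Cᵀ =
  [ 0.8075   0.3825   0.4925]
  [ 0.1275   0.6375   0.2475]
  [ 0.0000   0.0000   0.6450]
(I − A)⁻¹ = adj(I−A) / det(I−A) ≈
  [   1.4729     0.6977     0.8983]
  [   0.2326     1.1628     0.4514]
  [   0.0000     0.0000     1.1765]
Δx = (I − A)⁻¹ Δd with Δd having +120 in the Toys component and 0 elsewhere.
So Δx_3 = L_31 · (+120), where L_31 = adj(I−A)_31 / det(I−A) = 0.0000 / 0.54825.
Δx_3 = 0.0000 × (+120) / 0.54825 = 0.00 / 0.54825 = 0.00.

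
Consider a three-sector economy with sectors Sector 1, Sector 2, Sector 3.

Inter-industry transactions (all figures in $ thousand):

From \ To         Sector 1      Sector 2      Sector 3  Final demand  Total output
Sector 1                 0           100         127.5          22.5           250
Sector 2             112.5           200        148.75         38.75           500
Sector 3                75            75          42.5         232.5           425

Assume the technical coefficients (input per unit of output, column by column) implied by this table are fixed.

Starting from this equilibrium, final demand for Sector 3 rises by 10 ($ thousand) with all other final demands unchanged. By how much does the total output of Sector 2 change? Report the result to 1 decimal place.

Δx_2 = 15.6

Technical coefficients a_ij = z_ij / X_j:
  a_11 = 0/250 = 0.00, a_21 = 112.5/250 = 0.45, a_31 = 75/250 = 0.30
  a_12 = 100/500 = 0.20, a_22 = 200/500 = 0.40, a_32 = 75/500 = 0.15
  a_13 = 127.5/425 = 0.30, a_23 = 148.75/425 = 0.35, a_33 = 42.5/425 = 0.10
I − A =
  [   1.00    -0.20    -0.30]
  [  -0.45     0.60    -0.35]
  [  -0.30    -0.15     0.90]
Cofactors of I−A, C_ij = (−1)^(i+j)·(minor ij) (rows/columns in the sector order above):
  C_11 = (0.60)(0.90) − (-0.35)(-0.15) = 0.4875
  C_12 = −[(-0.45)(0.90) − (-0.35)(-0.30)] = 0.5100
  C_13 = (-0.45)(-0.15) − (0.60)(-0.30) = 0.2475
  C_21 = −[(-0.20)(0.90) − (-0.30)(-0.15)] = 0.2250
  C_22 = (1.00)(0.90) − (-0.30)(-0.30) = 0.8100
  C_23 = −[(1.00)(-0.15) − (-0.20)(-0.30)] = 0.2100
  C_31 = (-0.20)(-0.35) − (-0.30)(0.60) = 0.2500
  C_32 = −[(1.00)(-0.35) − (-0.30)(-0.45)] = 0.4850
  C_33 = (1.00)(0.60) − (-0.20)(-0.45) = 0.5100
det(I−A) = Σ_j (I−A)_1j·C_1j = (1.00)(0.4875) + (-0.20)(0.5100) + (-0.30)(0.2475) = 0.31125
adj(I−A) = Cᵀ =
  [ 0.4875   0.2250   0.2500]
  [ 0.5100   0.8100   0.4850]
  [ 0.2475   0.2100   0.5100]
(I − A)⁻¹ = adj(I−A) / det(I−A) ≈
  [   1.5663     0.7229     0.8032]
  [   1.6386     2.6024     1.5582]
  [   0.7952     0.6747     1.6386]
Δx = (I − A)⁻¹ Δd with Δd having +10 in the Sector 3 component and 0 elsewhere.
So Δx_2 = L_23 · (+10), where L_23 = adj(I−A)_23 / det(I−A) = 0.4850 / 0.31125.
Δx_2 = 0.4850 × (+10) / 0.31125 = 4.85 / 0.31125 ≈ 15.6.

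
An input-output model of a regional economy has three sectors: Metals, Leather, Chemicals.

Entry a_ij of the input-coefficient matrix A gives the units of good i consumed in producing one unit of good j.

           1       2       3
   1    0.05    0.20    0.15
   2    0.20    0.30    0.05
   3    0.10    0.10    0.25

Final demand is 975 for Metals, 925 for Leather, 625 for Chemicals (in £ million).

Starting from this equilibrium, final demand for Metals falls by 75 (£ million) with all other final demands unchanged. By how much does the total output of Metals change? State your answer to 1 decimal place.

Δx_1 = -86.8

I − A =
  [   0.95    -0.20    -0.15]
  [  -0.20     0.70    -0.05]
  [  -0.10    -0.10     0.75]
Cofactors of I−A, C_ij = (−1)^(i+j)·(minor ij) (rows/columns in the sector order above):
  C_11 = (0.70)(0.75) − (-0.05)(-0.10) = 0.5200
  C_12 = −[(-0.20)(0.75) − (-0.05)(-0.10)] = 0.1550
  C_13 = (-0.20)(-0.10) − (0.70)(-0.10) = 0.0900
  C_21 = −[(-0.20)(0.75) − (-0.15)(-0.10)] = 0.1650
  C_22 = (0.95)(0.75) − (-0.15)(-0.10) = 0.6975
  C_23 = −[(0.95)(-0.10) − (-0.20)(-0.10)] = 0.1150
  C_31 = (-0.20)(-0.05) − (-0.15)(0.70) = 0.1150
  C_32 = −[(0.95)(-0.05) − (-0.15)(-0.20)] = 0.0775
  C_33 = (0.95)(0.70) − (-0.20)(-0.20) = 0.6250
det(I−A) = Σ_j (I−A)_1j·C_1j = (0.95)(0.5200) + (-0.20)(0.1550) + (-0.15)(0.0900) = 0.4495
adj(I−A) = Cᵀ =
  [ 0.5200   0.1650   0.1150]
  [ 0.1550   0.6975   0.0775]
  [ 0.0900   0.1150   0.6250]
(I − A)⁻¹ = adj(I−A) / det(I−A) ≈
  [   1.1568     0.3671     0.2558]
  [   0.3448     1.5517     0.1724]
  [   0.2002     0.2558     1.3904]
Δx = (I − A)⁻¹ Δd with Δd having -75 in the Metals component and 0 elsewhere.
So Δx_1 = L_11 · (-75), where L_11 = adj(I−A)_11 / det(I−A) = 0.5200 / 0.4495.
Δx_1 = 0.5200 × (-75) / 0.4495 = -39.00 / 0.4495 ≈ -86.8.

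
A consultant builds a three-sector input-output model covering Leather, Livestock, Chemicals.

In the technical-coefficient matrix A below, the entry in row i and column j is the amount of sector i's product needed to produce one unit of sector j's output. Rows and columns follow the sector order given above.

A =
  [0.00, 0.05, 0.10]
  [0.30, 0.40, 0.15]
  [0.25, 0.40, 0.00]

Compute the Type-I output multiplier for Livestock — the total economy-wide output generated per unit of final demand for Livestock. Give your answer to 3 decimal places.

m_2 = 2.978

I − A =
  [   1.00    -0.05    -0.10]
  [  -0.30     0.60    -0.15]
  [  -0.25    -0.40     1.00]
Cofactors of I−A, C_ij = (−1)^(i+j)·(minor ij) (rows/columns in the sector order above):
  C_11 = (0.60)(1.00) − (-0.15)(-0.40) = 0.5400
  C_12 = −[(-0.30)(1.00) − (-0.15)(-0.25)] = 0.3375
  C_13 = (-0.30)(-0.40) − (0.60)(-0.25) = 0.2700
  C_21 = −[(-0.05)(1.00) − (-0.10)(-0.40)] = 0.0900
  C_22 = (1.00)(1.00) − (-0.10)(-0.25) = 0.9750
  C_23 = −[(1.00)(-0.40) − (-0.05)(-0.25)] = 0.4125
  C_31 = (-0.05)(-0.15) − (-0.10)(0.60) = 0.0675
  C_32 = −[(1.00)(-0.15) − (-0.10)(-0.30)] = 0.1800
  C_33 = (1.00)(0.60) − (-0.05)(-0.30) = 0.5850
det(I−A) = Σ_j (I−A)_1j·C_1j = (1.00)(0.5400) + (-0.05)(0.3375) + (-0.10)(0.2700) = 0.496125
adj(I−A) = Cᵀ =
  [ 0.5400   0.0900   0.0675]
  [ 0.3375   0.9750   0.1800]
  [ 0.2700   0.4125   0.5850]
(I − A)⁻¹ = adj(I−A) / det(I−A) ≈
  [   1.0884     0.1814     0.1361]
  [   0.6803     1.9652     0.3628]
  [   0.5442     0.8314     1.1791]
The output multiplier for sector j is the column-j sum of the Leontief inverse (I − A)⁻¹ = adj(I−A) / det(I−A).
Column 2 of adj(I−A): (0.0900, 0.9750, 0.4125); det(I−A) = 0.496125.
m_2 = (0.0900 + 0.9750 + 0.4125) / 0.496125 = 1.4775 / 0.496125 ≈ 2.978.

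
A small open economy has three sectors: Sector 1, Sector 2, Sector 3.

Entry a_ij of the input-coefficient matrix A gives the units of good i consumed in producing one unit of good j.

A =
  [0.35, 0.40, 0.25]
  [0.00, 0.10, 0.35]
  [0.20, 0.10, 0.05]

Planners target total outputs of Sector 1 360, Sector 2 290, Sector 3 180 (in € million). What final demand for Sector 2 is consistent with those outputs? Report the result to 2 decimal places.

d_2 = 198.00

I − A =
  [   0.65    -0.40    -0.25]
  [   0.00     0.90    -0.35]
  [  -0.20    -0.10     0.95]
d = (I − A) x:
  d_1 = (+0.65)·360 + (-0.40)·290 + (-0.25)·180 = 73.00
  d_2 = (+0.00)·360 + (+0.90)·290 + (-0.35)·180 = 198.00
  d_3 = (-0.20)·360 + (-0.10)·290 + (+0.95)·180 = 70.00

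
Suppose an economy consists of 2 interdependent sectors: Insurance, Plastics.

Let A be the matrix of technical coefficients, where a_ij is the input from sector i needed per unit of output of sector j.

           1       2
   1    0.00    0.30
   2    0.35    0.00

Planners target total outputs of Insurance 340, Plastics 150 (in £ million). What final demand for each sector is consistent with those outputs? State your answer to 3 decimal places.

I − A =
  [   1.00    -0.30]
  [  -0.35     1.00]
d = (I − A) x:
  d_1 = (+1.00)·340 + (-0.30)·150 = 295.000
  d_2 = (-0.35)·340 + (+1.00)·150 = 31.000

d_1 = 295.000, d_2 = 31.000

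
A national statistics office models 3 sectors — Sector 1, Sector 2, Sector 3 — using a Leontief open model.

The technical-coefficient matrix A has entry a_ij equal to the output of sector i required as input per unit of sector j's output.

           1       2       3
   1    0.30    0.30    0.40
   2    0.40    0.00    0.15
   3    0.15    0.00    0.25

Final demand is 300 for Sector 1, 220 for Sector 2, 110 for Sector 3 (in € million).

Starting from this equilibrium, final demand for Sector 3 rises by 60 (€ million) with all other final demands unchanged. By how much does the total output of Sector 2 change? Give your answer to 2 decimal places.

Δx_2 = 43.18

I − A =
  [   0.70    -0.30    -0.40]
  [  -0.40     1.00    -0.15]
  [  -0.15     0.00     0.75]
Cofactors of I−A, C_ij = (−1)^(i+j)·(minor ij) (rows/columns in the sector order above):
  C_11 = (1.00)(0.75) − (-0.15)(0.00) = 0.7500
  C_12 = −[(-0.40)(0.75) − (-0.15)(-0.15)] = 0.3225
  C_13 = (-0.40)(0.00) − (1.00)(-0.15) = 0.1500
  C_21 = −[(-0.30)(0.75) − (-0.40)(0.00)] = 0.2250
  C_22 = (0.70)(0.75) − (-0.40)(-0.15) = 0.4650
  C_23 = −[(0.70)(0.00) − (-0.30)(-0.15)] = 0.0450
  C_31 = (-0.30)(-0.15) − (-0.40)(1.00) = 0.4450
  C_32 = −[(0.70)(-0.15) − (-0.40)(-0.40)] = 0.2650
  C_33 = (0.70)(1.00) − (-0.30)(-0.40) = 0.5800
det(I−A) = Σ_j (I−A)_1j·C_1j = (0.70)(0.7500) + (-0.30)(0.3225) + (-0.40)(0.1500) = 0.36825
adj(I−A) = Cᵀ =
  [ 0.7500   0.2250   0.4450]
  [ 0.3225   0.4650   0.2650]
  [ 0.1500   0.0450   0.5800]
(I − A)⁻¹ = adj(I−A) / det(I−A) ≈
  [   2.0367     0.6110     1.2084]
  [   0.8758     1.2627     0.7196]
  [   0.4073     0.1222     1.5750]
Δx = (I − A)⁻¹ Δd with Δd having +60 in the Sector 3 component and 0 elsewhere.
So Δx_2 = L_23 · (+60), where L_23 = adj(I−A)_23 / det(I−A) = 0.2650 / 0.36825.
Δx_2 = 0.2650 × (+60) / 0.36825 = 15.90 / 0.36825 ≈ 43.18.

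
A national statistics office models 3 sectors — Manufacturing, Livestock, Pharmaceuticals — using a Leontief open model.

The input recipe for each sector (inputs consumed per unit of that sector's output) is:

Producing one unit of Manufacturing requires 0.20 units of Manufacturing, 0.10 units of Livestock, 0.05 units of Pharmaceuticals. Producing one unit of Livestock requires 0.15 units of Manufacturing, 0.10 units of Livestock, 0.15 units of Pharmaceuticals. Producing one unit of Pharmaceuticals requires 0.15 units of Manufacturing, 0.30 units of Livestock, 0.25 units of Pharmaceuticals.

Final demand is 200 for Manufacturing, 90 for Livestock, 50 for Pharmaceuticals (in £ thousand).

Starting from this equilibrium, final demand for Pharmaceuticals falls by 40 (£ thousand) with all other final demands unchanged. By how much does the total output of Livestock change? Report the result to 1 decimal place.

I − A =
  [   0.80    -0.15    -0.15]
  [  -0.10     0.90    -0.30]
  [  -0.05    -0.15     0.75]
Cofactors of I−A, C_ij = (−1)^(i+j)·(minor ij) (rows/columns in the sector order above):
  C_11 = (0.90)(0.75) − (-0.30)(-0.15) = 0.6300
  C_12 = −[(-0.10)(0.75) − (-0.30)(-0.05)] = 0.0900
  C_13 = (-0.10)(-0.15) − (0.90)(-0.05) = 0.0600
  C_21 = −[(-0.15)(0.75) − (-0.15)(-0.15)] = 0.1350
  C_22 = (0.80)(0.75) − (-0.15)(-0.05) = 0.5925
  C_23 = −[(0.80)(-0.15) − (-0.15)(-0.05)] = 0.1275
  C_31 = (-0.15)(-0.30) − (-0.15)(0.90) = 0.1800
  C_32 = −[(0.80)(-0.30) − (-0.15)(-0.10)] = 0.2550
  C_33 = (0.80)(0.90) − (-0.15)(-0.10) = 0.7050
det(I−A) = Σ_j (I−A)_1j·C_1j = (0.80)(0.6300) + (-0.15)(0.0900) + (-0.15)(0.0600) = 0.4815
adj(I−A) = Cᵀ =
  [ 0.6300   0.1350   0.1800]
  [ 0.0900   0.5925   0.2550]
  [ 0.0600   0.1275   0.7050]
(I − A)⁻¹ = adj(I−A) / det(I−A) ≈
  [   1.3084     0.2804     0.3738]
  [   0.1869     1.2305     0.5296]
  [   0.1246     0.2648     1.4642]
Δx = (I − A)⁻¹ Δd with Δd having -40 in the Pharmaceuticals component and 0 elsewhere.
So Δx_2 = L_23 · (-40), where L_23 = adj(I−A)_23 / det(I−A) = 0.2550 / 0.4815.
Δx_2 = 0.2550 × (-40) / 0.4815 = -10.20 / 0.4815 ≈ -21.2.

Δx_2 = -21.2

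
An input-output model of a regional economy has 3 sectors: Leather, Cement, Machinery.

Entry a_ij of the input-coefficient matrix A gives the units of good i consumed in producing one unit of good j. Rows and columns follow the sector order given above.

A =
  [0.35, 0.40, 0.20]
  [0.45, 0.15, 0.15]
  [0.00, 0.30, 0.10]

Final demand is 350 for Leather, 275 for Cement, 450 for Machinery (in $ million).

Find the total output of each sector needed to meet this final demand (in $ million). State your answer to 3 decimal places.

I − A =
  [   0.65    -0.40    -0.20]
  [  -0.45     0.85    -0.15]
  [   0.00    -0.30     0.90]
Cofactors of I−A, C_ij = (−1)^(i+j)·(minor ij) (rows/columns in the sector order above):
  C_11 = (0.85)(0.90) − (-0.15)(-0.30) = 0.7200
  C_12 = −[(-0.45)(0.90) − (-0.15)(0.00)] = 0.4050
  C_13 = (-0.45)(-0.30) − (0.85)(0.00) = 0.1350
  C_21 = −[(-0.40)(0.90) − (-0.20)(-0.30)] = 0.4200
  C_22 = (0.65)(0.90) − (-0.20)(0.00) = 0.5850
  C_23 = −[(0.65)(-0.30) − (-0.40)(0.00)] = 0.1950
  C_31 = (-0.40)(-0.15) − (-0.20)(0.85) = 0.2300
  C_32 = −[(0.65)(-0.15) − (-0.20)(-0.45)] = 0.1875
  C_33 = (0.65)(0.85) − (-0.40)(-0.45) = 0.3725
det(I−A) = Σ_j (I−A)_1j·C_1j = (0.65)(0.7200) + (-0.40)(0.4050) + (-0.20)(0.1350) = 0.2790
adj(I−A) = Cᵀ =
  [ 0.7200   0.4200   0.2300]
  [ 0.4050   0.5850   0.1875]
  [ 0.1350   0.1950   0.3725]
(I − A)⁻¹ = adj(I−A) / det(I−A) ≈
  [   2.5806     1.5054     0.8244]
  [   1.4516     2.0968     0.6720]
  [   0.4839     0.6989     1.3351]
x = (I − A)⁻¹ d = adj(I−A)·d / det(I−A), with det(I−A) = 0.2790:
  x_L = (0.7200·350 + 0.4200·275 + 0.2300·450) / 0.2790 = 471.00 / 0.2790 ≈ 1688.172
  x_C = (0.4050·350 + 0.5850·275 + 0.1875·450) / 0.2790 = 387.00 / 0.2790 ≈ 1387.097
  x_M = (0.1350·350 + 0.1950·275 + 0.3725·450) / 0.2790 = 268.50 / 0.2790 ≈ 962.366

x_L = 1688.172, x_C = 1387.097, x_M = 962.366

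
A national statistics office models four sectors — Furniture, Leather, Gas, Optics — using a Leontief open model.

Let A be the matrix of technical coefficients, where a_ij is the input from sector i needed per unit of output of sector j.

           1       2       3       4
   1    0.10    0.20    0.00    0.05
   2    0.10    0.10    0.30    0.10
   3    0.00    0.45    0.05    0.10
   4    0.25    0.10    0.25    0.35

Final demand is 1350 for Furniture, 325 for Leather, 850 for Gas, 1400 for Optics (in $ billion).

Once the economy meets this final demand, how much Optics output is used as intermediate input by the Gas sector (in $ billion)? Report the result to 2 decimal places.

z_43 = 540.43

I − A =
  [   0.90    -0.20     0.00    -0.05]
  [  -0.10     0.90    -0.30    -0.10]
  [   0.00    -0.45     0.95    -0.10]
  [  -0.25    -0.10    -0.25     0.65]
Compute the cofactors C_ij = (−1)^(i+j)·(3×3 minor ij) of I−A; the adjugate is their transpose:
adj(I−A) = Cᵀ =
  [ 0.421750   0.128875   0.056750   0.061000]
  [ 0.090500   0.521375   0.195500   0.117250]
  [ 0.064000   0.271625   0.487750   0.121750]
  [ 0.200750   0.234250   0.239500   0.629000]
det(I−A) = Σ_j (I−A)_1j·C_1j = (0.90)(0.421750) + (-0.20)(0.090500) + (0.00)(0.064000) + (-0.05)(0.200750) = 0.3514375
(I − A)⁻¹ = adj(I−A) / det(I−A) ≈
  [   1.2001     0.3667     0.1615     0.1736]
  [   0.2575     1.4835     0.5563     0.3336]
  [   0.1821     0.7729     1.3879     0.3464]
  [   0.5712     0.6665     0.6815     1.7898]
First solve x = (I − A)⁻¹ d = adj(I−A)·d / det(I−A); in particular x_3 = (0.064000·1350 + 0.271625·325 + 0.487750·850 + 0.121750·1400) / 0.3514375 = 759.715625 / 0.3514375 ≈ 2161.7375.
Intermediate flow from 4 to 3: z_43 = a_43 · x_3 = 0.25 × 759.715625 / 0.3514375 = 189.92890625 / 0.3514375 ≈ 540.43.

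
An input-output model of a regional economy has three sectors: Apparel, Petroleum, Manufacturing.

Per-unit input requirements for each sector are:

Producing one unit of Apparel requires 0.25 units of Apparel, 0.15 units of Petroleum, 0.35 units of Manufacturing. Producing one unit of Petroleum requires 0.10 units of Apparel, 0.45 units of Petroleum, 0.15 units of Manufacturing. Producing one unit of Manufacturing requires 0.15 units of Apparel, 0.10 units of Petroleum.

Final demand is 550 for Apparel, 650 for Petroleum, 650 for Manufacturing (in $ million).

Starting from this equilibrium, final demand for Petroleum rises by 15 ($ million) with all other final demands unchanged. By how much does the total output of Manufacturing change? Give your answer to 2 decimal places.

Δx_3 = 6.31

I − A =
  [   0.75    -0.10    -0.15]
  [  -0.15     0.55    -0.10]
  [  -0.35    -0.15     1.00]
Cofactors of I−A, C_ij = (−1)^(i+j)·(minor ij) (rows/columns in the sector order above):
  C_11 = (0.55)(1.00) − (-0.10)(-0.15) = 0.5350
  C_12 = −[(-0.15)(1.00) − (-0.10)(-0.35)] = 0.1850
  C_13 = (-0.15)(-0.15) − (0.55)(-0.35) = 0.2150
  C_21 = −[(-0.10)(1.00) − (-0.15)(-0.15)] = 0.1225
  C_22 = (0.75)(1.00) − (-0.15)(-0.35) = 0.6975
  C_23 = −[(0.75)(-0.15) − (-0.10)(-0.35)] = 0.1475
  C_31 = (-0.10)(-0.10) − (-0.15)(0.55) = 0.0925
  C_32 = −[(0.75)(-0.10) − (-0.15)(-0.15)] = 0.0975
  C_33 = (0.75)(0.55) − (-0.10)(-0.15) = 0.3975
det(I−A) = Σ_j (I−A)_1j·C_1j = (0.75)(0.5350) + (-0.10)(0.1850) + (-0.15)(0.2150) = 0.3505
adj(I−A) = Cᵀ =
  [ 0.5350   0.1225   0.0925]
  [ 0.1850   0.6975   0.0975]
  [ 0.2150   0.1475   0.3975]
(I − A)⁻¹ = adj(I−A) / det(I−A) ≈
  [   1.5264     0.3495     0.2639]
  [   0.5278     1.9900     0.2782]
  [   0.6134     0.4208     1.1341]
Δx = (I − A)⁻¹ Δd with Δd having +15 in the Petroleum component and 0 elsewhere.
So Δx_3 = L_32 · (+15), where L_32 = adj(I−A)_32 / det(I−A) = 0.1475 / 0.3505.
Δx_3 = 0.1475 × (+15) / 0.3505 = 2.2125 / 0.3505 ≈ 6.31.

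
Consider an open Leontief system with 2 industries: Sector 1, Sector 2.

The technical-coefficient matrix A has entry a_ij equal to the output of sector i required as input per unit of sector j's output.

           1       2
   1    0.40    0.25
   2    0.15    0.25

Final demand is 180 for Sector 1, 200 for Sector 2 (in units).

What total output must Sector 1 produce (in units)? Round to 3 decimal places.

x_1 = 448.485

I − A =
  [   0.60    -0.25]
  [  -0.15     0.75]
det(I−A) = (0.60)(0.75) − (-0.25)(-0.15) = 0.4125
adj(I−A) = [[0.75, 0.25], [0.15, 0.60]]
(I − A)⁻¹ = adj(I−A) / det(I−A) ≈
  [   1.8182     0.6061]
  [   0.3636     1.4545]
x = (I − A)⁻¹ d = adj(I−A)·d / det(I−A), with det(I−A) = 0.4125:
  x_1 = (0.75·180 + 0.25·200) / 0.4125 = 185.00 / 0.4125 ≈ 448.485
  x_2 = (0.15·180 + 0.60·200) / 0.4125 = 147.00 / 0.4125 ≈ 356.364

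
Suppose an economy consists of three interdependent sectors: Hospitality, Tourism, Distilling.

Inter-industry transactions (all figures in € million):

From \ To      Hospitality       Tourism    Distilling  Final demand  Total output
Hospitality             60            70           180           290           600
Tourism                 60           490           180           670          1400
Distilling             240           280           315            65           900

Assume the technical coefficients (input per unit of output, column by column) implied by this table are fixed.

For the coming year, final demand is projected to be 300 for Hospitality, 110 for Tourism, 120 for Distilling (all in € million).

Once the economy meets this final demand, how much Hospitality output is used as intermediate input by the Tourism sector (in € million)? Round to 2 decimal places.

z_HT = 21.90

Technical coefficients a_ij = z_ij / X_j:
  a_HH = 60/600 = 0.10, a_TH = 60/600 = 0.10, a_DH = 240/600 = 0.40
  a_HT = 70/1400 = 0.05, a_TT = 490/1400 = 0.35, a_DT = 280/1400 = 0.20
  a_HD = 180/900 = 0.20, a_TD = 180/900 = 0.20, a_DD = 315/900 = 0.35
I − A =
  [   0.90    -0.05    -0.20]
  [  -0.10     0.65    -0.20]
  [  -0.40    -0.20     0.65]
Cofactors of I−A, C_ij = (−1)^(i+j)·(minor ij) (rows/columns in the sector order above):
  C_11 = (0.65)(0.65) − (-0.20)(-0.20) = 0.3825
  C_12 = −[(-0.10)(0.65) − (-0.20)(-0.40)] = 0.1450
  C_13 = (-0.10)(-0.20) − (0.65)(-0.40) = 0.2800
  C_21 = −[(-0.05)(0.65) − (-0.20)(-0.20)] = 0.0725
  C_22 = (0.90)(0.65) − (-0.20)(-0.40) = 0.5050
  C_23 = −[(0.90)(-0.20) − (-0.05)(-0.40)] = 0.2000
  C_31 = (-0.05)(-0.20) − (-0.20)(0.65) = 0.1400
  C_32 = −[(0.90)(-0.20) − (-0.20)(-0.10)] = 0.2000
  C_33 = (0.90)(0.65) − (-0.05)(-0.10) = 0.5800
det(I−A) = Σ_j (I−A)_1j·C_1j = (0.90)(0.3825) + (-0.05)(0.1450) + (-0.20)(0.2800) = 0.2810
adj(I−A) = Cᵀ =
  [ 0.3825   0.0725   0.1400]
  [ 0.1450   0.5050   0.2000]
  [ 0.2800   0.2000   0.5800]
(I − A)⁻¹ = adj(I−A) / det(I−A) ≈
  [   1.3612     0.2580     0.4982]
  [   0.5160     1.7972     0.7117]
  [   0.9964     0.7117     2.0641]
First solve x = (I − A)⁻¹ d = adj(I−A)·d / det(I−A); in particular x_T = (0.1450·300 + 0.5050·110 + 0.2000·120) / 0.2810 = 123.05 / 0.2810 ≈ 437.9004.
Intermediate flow from H to T: z_HT = a_HT · x_T = 0.05 × 123.05 / 0.2810 = 6.1525 / 0.2810 ≈ 21.90.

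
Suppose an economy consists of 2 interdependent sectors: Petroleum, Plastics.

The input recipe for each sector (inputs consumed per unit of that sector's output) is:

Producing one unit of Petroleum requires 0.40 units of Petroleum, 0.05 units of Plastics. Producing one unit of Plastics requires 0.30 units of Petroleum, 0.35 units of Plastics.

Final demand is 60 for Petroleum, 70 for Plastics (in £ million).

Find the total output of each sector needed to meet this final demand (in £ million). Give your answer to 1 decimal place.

I − A =
  [   0.60    -0.30]
  [  -0.05     0.65]
det(I−A) = (0.60)(0.65) − (-0.30)(-0.05) = 0.3750
adj(I−A) = [[0.65, 0.30], [0.05, 0.60]]
(I − A)⁻¹ = adj(I−A) / det(I−A) ≈
  [   1.7333     0.8000]
  [   0.1333     1.6000]
x = (I − A)⁻¹ d = adj(I−A)·d / det(I−A), with det(I−A) = 0.3750:
  x_1 = (0.65·60 + 0.30·70) / 0.3750 = 60.00 / 0.3750 = 160.0
  x_2 = (0.05·60 + 0.60·70) / 0.3750 = 45.00 / 0.3750 = 120.0

x_1 = 160.0, x_2 = 120.0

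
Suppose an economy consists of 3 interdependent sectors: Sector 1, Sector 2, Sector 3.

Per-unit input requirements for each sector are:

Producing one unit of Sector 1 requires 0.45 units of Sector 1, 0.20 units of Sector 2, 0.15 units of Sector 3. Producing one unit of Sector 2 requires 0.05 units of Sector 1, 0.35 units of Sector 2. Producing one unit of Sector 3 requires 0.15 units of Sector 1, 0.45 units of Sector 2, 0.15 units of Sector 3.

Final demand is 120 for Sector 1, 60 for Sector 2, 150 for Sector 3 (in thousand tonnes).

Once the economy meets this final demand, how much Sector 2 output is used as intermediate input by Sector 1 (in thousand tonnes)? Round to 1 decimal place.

z_21 = 62.6

I − A =
  [   0.55    -0.05    -0.15]
  [  -0.20     0.65    -0.45]
  [  -0.15     0.00     0.85]
Cofactors of I−A, C_ij = (−1)^(i+j)·(minor ij) (rows/columns in the sector order above):
  C_11 = (0.65)(0.85) − (-0.45)(0.00) = 0.5525
  C_12 = −[(-0.20)(0.85) − (-0.45)(-0.15)] = 0.2375
  C_13 = (-0.20)(0.00) − (0.65)(-0.15) = 0.0975
  C_21 = −[(-0.05)(0.85) − (-0.15)(0.00)] = 0.0425
  C_22 = (0.55)(0.85) − (-0.15)(-0.15) = 0.4450
  C_23 = −[(0.55)(0.00) − (-0.05)(-0.15)] = 0.0075
  C_31 = (-0.05)(-0.45) − (-0.15)(0.65) = 0.1200
  C_32 = −[(0.55)(-0.45) − (-0.15)(-0.20)] = 0.2775
  C_33 = (0.55)(0.65) − (-0.05)(-0.20) = 0.3475
det(I−A) = Σ_j (I−A)_1j·C_1j = (0.55)(0.5525) + (-0.05)(0.2375) + (-0.15)(0.0975) = 0.277375
adj(I−A) = Cᵀ =
  [ 0.5525   0.0425   0.1200]
  [ 0.2375   0.4450   0.2775]
  [ 0.0975   0.0075   0.3475]
(I − A)⁻¹ = adj(I−A) / det(I−A) ≈
  [   1.9919     0.1532     0.4326]
  [   0.8562     1.6043     1.0005]
  [   0.3515     0.0270     1.2528]
First solve x = (I − A)⁻¹ d = adj(I−A)·d / det(I−A); in particular x_1 = (0.5525·120 + 0.0425·60 + 0.1200·150) / 0.277375 = 86.85 / 0.277375 ≈ 313.114.
Intermediate flow from 2 to 1: z_21 = a_21 · x_1 = 0.20 × 86.85 / 0.277375 = 17.37 / 0.277375 ≈ 62.6.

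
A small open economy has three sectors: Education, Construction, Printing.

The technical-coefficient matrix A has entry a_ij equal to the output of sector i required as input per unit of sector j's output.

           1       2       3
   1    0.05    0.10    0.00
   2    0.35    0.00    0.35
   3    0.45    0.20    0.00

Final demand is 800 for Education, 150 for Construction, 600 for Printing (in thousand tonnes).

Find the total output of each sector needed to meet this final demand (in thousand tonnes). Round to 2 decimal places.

I − A =
  [   0.95    -0.10     0.00]
  [  -0.35     1.00    -0.35]
  [  -0.45    -0.20     1.00]
Cofactors of I−A, C_ij = (−1)^(i+j)·(minor ij) (rows/columns in the sector order above):
  C_11 = (1.00)(1.00) − (-0.35)(-0.20) = 0.9300
  C_12 = −[(-0.35)(1.00) − (-0.35)(-0.45)] = 0.5075
  C_13 = (-0.35)(-0.20) − (1.00)(-0.45) = 0.5200
  C_21 = −[(-0.10)(1.00) − (0.00)(-0.20)] = 0.1000
  C_22 = (0.95)(1.00) − (0.00)(-0.45) = 0.9500
  C_23 = −[(0.95)(-0.20) − (-0.10)(-0.45)] = 0.2350
  C_31 = (-0.10)(-0.35) − (0.00)(1.00) = 0.0350
  C_32 = −[(0.95)(-0.35) − (0.00)(-0.35)] = 0.3325
  C_33 = (0.95)(1.00) − (-0.10)(-0.35) = 0.9150
det(I−A) = Σ_j (I−A)_1j·C_1j = (0.95)(0.9300) + (-0.10)(0.5075) + (0.00)(0.5200) = 0.83275
adj(I−A) = Cᵀ =
  [ 0.9300   0.1000   0.0350]
  [ 0.5075   0.9500   0.3325]
  [ 0.5200   0.2350   0.9150]
(I − A)⁻¹ = adj(I−A) / det(I−A) ≈
  [   1.1168     0.1201     0.0420]
  [   0.6094     1.1408     0.3993]
  [   0.6244     0.2822     1.0988]
x = (I − A)⁻¹ d = adj(I−A)·d / det(I−A), with det(I−A) = 0.83275:
  x_1 = (0.9300·800 + 0.1000·150 + 0.0350·600) / 0.83275 = 780.00 / 0.83275 ≈ 936.66
  x_2 = (0.5075·800 + 0.9500·150 + 0.3325·600) / 0.83275 = 748.00 / 0.83275 ≈ 898.23
  x_3 = (0.5200·800 + 0.2350·150 + 0.9150·600) / 0.83275 = 1000.25 / 0.83275 ≈ 1201.14

x_1 = 936.66, x_2 = 898.23, x_3 = 1201.14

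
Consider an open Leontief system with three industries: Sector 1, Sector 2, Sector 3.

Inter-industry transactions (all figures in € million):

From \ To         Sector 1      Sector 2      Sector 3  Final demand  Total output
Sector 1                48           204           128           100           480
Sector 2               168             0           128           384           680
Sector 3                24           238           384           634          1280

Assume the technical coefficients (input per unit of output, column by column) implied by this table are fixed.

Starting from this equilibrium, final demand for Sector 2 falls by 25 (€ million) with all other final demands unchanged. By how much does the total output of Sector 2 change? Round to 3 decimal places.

Technical coefficients a_ij = z_ij / X_j:
  a_11 = 48/480 = 0.10, a_21 = 168/480 = 0.35, a_31 = 24/480 = 0.05
  a_12 = 204/680 = 0.30, a_22 = 0/680 = 0.00, a_32 = 238/680 = 0.35
  a_13 = 128/1280 = 0.10, a_23 = 128/1280 = 0.10, a_33 = 384/1280 = 0.30
I − A =
  [   0.90    -0.30    -0.10]
  [  -0.35     1.00    -0.10]
  [  -0.05    -0.35     0.70]
Cofactors of I−A, C_ij = (−1)^(i+j)·(minor ij) (rows/columns in the sector order above):
  C_11 = (1.00)(0.70) − (-0.10)(-0.35) = 0.6650
  C_12 = −[(-0.35)(0.70) − (-0.10)(-0.05)] = 0.2500
  C_13 = (-0.35)(-0.35) − (1.00)(-0.05) = 0.1725
  C_21 = −[(-0.30)(0.70) − (-0.10)(-0.35)] = 0.2450
  C_22 = (0.90)(0.70) − (-0.10)(-0.05) = 0.6250
  C_23 = −[(0.90)(-0.35) − (-0.30)(-0.05)] = 0.3300
  C_31 = (-0.30)(-0.10) − (-0.10)(1.00) = 0.1300
  C_32 = −[(0.90)(-0.10) − (-0.10)(-0.35)] = 0.1250
  C_33 = (0.90)(1.00) − (-0.30)(-0.35) = 0.7950
det(I−A) = Σ_j (I−A)_1j·C_1j = (0.90)(0.6650) + (-0.30)(0.2500) + (-0.10)(0.1725) = 0.50625
adj(I−A) = Cᵀ =
  [ 0.6650   0.2450   0.1300]
  [ 0.2500   0.6250   0.1250]
  [ 0.1725   0.3300   0.7950]
(I − A)⁻¹ = adj(I−A) / det(I−A) ≈
  [   1.3136     0.4840     0.2568]
  [   0.4938     1.2346     0.2469]
  [   0.3407     0.6519     1.5704]
Δx = (I − A)⁻¹ Δd with Δd having -25 in the Sector 2 component and 0 elsewhere.
So Δx_2 = L_22 · (-25), where L_22 = adj(I−A)_22 / det(I−A) = 0.6250 / 0.50625.
Δx_2 = 0.6250 × (-25) / 0.50625 = -15.625 / 0.50625 ≈ -30.864.

Δx_2 = -30.864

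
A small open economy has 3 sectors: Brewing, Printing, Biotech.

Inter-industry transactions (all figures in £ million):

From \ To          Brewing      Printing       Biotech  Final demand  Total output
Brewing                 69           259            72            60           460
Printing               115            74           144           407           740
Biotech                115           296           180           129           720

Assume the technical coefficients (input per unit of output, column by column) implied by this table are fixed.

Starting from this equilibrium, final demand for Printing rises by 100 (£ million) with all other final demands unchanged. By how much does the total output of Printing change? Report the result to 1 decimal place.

Δx_2 = 157.0

Technical coefficients a_ij = z_ij / X_j:
  a_11 = 69/460 = 0.15, a_21 = 115/460 = 0.25, a_31 = 115/460 = 0.25
  a_12 = 259/740 = 0.35, a_22 = 74/740 = 0.10, a_32 = 296/740 = 0.40
  a_13 = 72/720 = 0.10, a_23 = 144/720 = 0.20, a_33 = 180/720 = 0.25
I − A =
  [   0.85    -0.35    -0.10]
  [  -0.25     0.90    -0.20]
  [  -0.25    -0.40     0.75]
Cofactors of I−A, C_ij = (−1)^(i+j)·(minor ij) (rows/columns in the sector order above):
  C_11 = (0.90)(0.75) − (-0.20)(-0.40) = 0.5950
  C_12 = −[(-0.25)(0.75) − (-0.20)(-0.25)] = 0.2375
  C_13 = (-0.25)(-0.40) − (0.90)(-0.25) = 0.3250
  C_21 = −[(-0.35)(0.75) − (-0.10)(-0.40)] = 0.3025
  C_22 = (0.85)(0.75) − (-0.10)(-0.25) = 0.6125
  C_23 = −[(0.85)(-0.40) − (-0.35)(-0.25)] = 0.4275
  C_31 = (-0.35)(-0.20) − (-0.10)(0.90) = 0.1600
  C_32 = −[(0.85)(-0.20) − (-0.10)(-0.25)] = 0.1950
  C_33 = (0.85)(0.90) − (-0.35)(-0.25) = 0.6775
det(I−A) = Σ_j (I−A)_1j·C_1j = (0.85)(0.5950) + (-0.35)(0.2375) + (-0.10)(0.3250) = 0.390125
adj(I−A) = Cᵀ =
  [ 0.5950   0.3025   0.1600]
  [ 0.2375   0.6125   0.1950]
  [ 0.3250   0.4275   0.6775]
(I − A)⁻¹ = adj(I−A) / det(I−A) ≈
  [   1.5252     0.7754     0.4101]
  [   0.6088     1.5700     0.4998]
  [   0.8331     1.0958     1.7366]
Δx = (I − A)⁻¹ Δd with Δd having +100 in the Printing component and 0 elsewhere.
So Δx_2 = L_22 · (+100), where L_22 = adj(I−A)_22 / det(I−A) = 0.6125 / 0.390125.
Δx_2 = 0.6125 × (+100) / 0.390125 = 61.25 / 0.390125 ≈ 157.0.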